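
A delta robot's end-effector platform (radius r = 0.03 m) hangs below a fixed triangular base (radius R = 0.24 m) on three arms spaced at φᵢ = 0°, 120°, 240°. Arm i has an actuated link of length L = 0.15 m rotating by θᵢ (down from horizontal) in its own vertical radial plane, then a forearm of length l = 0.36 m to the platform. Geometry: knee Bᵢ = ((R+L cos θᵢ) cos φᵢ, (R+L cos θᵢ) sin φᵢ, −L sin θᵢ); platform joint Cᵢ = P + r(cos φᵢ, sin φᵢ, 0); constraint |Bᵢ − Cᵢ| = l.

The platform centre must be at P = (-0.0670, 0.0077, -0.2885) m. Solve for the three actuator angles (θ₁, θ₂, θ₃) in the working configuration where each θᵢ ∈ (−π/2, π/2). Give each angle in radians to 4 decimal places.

arm 1 (φ=0.0°): x'=-0.0670, y'=0.0077
  A cos θ + B sin θ = C:  0.2770·cos θ + -0.2885·sin θ = -0.1764
  γ=atan2(-0.2885,0.2770)=-0.8057;  ψ=arccos(-0.4411)=2.0276;  θ1=γ+ψ≈1.2218
arm 2 (φ=120.0°): x'=0.0402, y'=0.0542
  A=0.1698, B=-0.2885, C=(l²−L²−A²−y'²−z²)/(2L)=-0.0264
  θ2 = atan2(B,A) + arccos(C/0.3348) = 0.6109
φ3=240.0° → target in arm frame (0.0268, -0.0619)
  e−x'=0.1832;  (l²−L²−(e−x')²−y'²−z²)/2L = -0.0450
  γ=atan2(-0.2885,0.1832)=-1.0051;  ψ=arccos(-0.1318)=1.7030;  θ3=γ+ψ≈0.6979

θ₁ = 1.2218, θ₂ = 0.6109, θ₃ = 0.6979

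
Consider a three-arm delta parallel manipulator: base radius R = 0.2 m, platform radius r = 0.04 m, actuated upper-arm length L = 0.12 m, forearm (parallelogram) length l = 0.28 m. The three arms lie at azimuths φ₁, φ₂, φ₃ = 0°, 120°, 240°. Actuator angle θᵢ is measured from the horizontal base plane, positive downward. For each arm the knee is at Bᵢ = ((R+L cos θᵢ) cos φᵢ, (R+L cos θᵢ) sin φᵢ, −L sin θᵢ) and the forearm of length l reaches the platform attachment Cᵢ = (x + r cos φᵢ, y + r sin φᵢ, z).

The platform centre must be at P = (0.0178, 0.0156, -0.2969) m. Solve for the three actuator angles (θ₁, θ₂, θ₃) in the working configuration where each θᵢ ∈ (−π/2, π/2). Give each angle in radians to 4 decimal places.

φ1=0.0° → target in arm frame (0.0178, 0.0156)
  A cos θ + B sin θ = C:  0.1422·cos θ + -0.2969·sin θ = -0.1859
  θ1 = atan2(B,A) + arccos(C/0.3292) = 1.0467
φ2=120.0° → target in arm frame (0.0046, -0.0232)
  e−x'=0.1554;  (l²−L²−(e−x')²−y'²−z²)/2L = -0.2035
  θ2 = atan2(B,A) + arccos(C/0.3351) = 1.1347
φ3=240.0° → target in arm frame (-0.0224, 0.0076)
  A cos θ + B sin θ = C:  0.1824·cos θ + -0.2969·sin θ = -0.2395
  γ=atan2(-0.2969,0.1824)=-1.0199;  ψ=arccos(-0.6873)=2.3286;  θ3=γ+ψ≈1.3087

θ₁ = 1.0467, θ₂ = 1.1347, θ₃ = 1.3087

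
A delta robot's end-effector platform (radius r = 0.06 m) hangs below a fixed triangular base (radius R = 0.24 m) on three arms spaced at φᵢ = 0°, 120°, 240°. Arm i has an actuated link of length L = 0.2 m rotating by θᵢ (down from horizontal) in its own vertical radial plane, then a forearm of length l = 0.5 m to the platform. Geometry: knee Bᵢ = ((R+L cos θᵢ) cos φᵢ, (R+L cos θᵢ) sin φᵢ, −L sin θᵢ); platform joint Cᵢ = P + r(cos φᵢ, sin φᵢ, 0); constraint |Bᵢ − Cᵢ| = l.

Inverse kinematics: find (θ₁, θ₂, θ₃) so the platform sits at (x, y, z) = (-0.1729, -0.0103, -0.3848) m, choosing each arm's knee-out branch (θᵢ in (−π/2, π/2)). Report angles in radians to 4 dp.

θ₁ = 1.0472, θ₂ = 0.0871, θ₃ = -0.0001

φ1=0.0° → target in arm frame (-0.1729, -0.0103)
  A=0.3529, B=-0.3848, C=(l²−L²−A²−y'²−z²)/(2L)=-0.1568
  γ=atan2(-0.3848,0.3529)=-0.8286;  ψ=arccos(-0.3003)=1.8758;  θ1=γ+ψ≈1.0472
arm 2 (φ=120.0°): x'=0.0775, y'=0.1549
  A=0.1025, B=-0.3848, C=(l²−L²−A²−y'²−z²)/(2L)=0.0686
  θ2 = atan2(B,A) + arccos(C/0.3982) = 0.0871
φ3=240.0° → target in arm frame (0.0954, -0.1446)
  e−x'=0.0846;  (l²−L²−(e−x')²−y'²−z²)/2L = 0.0847
  γ=atan2(-0.3848,0.0846)=-1.3543;  ψ=arccos(0.2149)=1.3542;  θ3=γ+ψ≈-0.0001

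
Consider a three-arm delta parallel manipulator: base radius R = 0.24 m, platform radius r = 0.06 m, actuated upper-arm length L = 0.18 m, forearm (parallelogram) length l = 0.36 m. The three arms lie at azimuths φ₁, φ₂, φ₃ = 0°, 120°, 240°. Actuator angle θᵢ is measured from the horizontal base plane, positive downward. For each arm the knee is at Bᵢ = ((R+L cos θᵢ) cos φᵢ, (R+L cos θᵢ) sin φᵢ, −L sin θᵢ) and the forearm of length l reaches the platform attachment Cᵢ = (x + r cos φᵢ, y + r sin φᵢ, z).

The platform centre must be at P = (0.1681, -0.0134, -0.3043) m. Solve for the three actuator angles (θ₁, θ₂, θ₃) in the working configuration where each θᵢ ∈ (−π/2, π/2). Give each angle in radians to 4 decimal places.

arm 1 (φ=0.0°): x'=0.1681, y'=-0.0134
  e−x'=0.0119;  (l²−L²−(e−x')²−y'²−z²)/2L = 0.0119
  γ=atan2(-0.3043,0.0119)=-1.5317;  ψ=arccos(0.0390)=1.5317;  θ1=γ+ψ≈0.0000
rotate P by −φ2: (-0.0957, -0.1389, -0.3043)
  A cos θ + B sin θ = C:  0.2757·cos θ + -0.3043·sin θ = -0.2519
  θ2 = atan2(B,A) + arccos(C/0.4106) = 1.3964
rotate P by −φ3: (-0.0724, 0.1523, -0.3043)
  A cos θ + B sin θ = C:  0.2524·cos θ + -0.3043·sin θ = -0.2287
  γ=atan2(-0.3043,0.2524)=-0.8783;  ψ=arccos(-0.5783)=2.1875;  θ3=γ+ψ≈1.3092

θ₁ = 0.0000, θ₂ = 1.3964, θ₃ = 1.3092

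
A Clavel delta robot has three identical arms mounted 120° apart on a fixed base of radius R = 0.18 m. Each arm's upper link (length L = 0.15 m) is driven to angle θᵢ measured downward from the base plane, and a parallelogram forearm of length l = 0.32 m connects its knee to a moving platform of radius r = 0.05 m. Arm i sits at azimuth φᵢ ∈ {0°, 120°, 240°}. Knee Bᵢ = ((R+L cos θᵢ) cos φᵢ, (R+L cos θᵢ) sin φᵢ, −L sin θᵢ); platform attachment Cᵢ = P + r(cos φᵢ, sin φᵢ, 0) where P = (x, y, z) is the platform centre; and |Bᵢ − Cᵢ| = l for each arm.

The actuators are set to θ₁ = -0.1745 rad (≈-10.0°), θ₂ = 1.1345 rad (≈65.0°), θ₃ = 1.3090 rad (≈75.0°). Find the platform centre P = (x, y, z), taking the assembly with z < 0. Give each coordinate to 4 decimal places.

φ1=0.0°: virtual centre (0.2777, 0.0000, 0.0260), radius l
arm 2 at φ=120.0°: (R−r)+L cos θ2 = 0.1934;  S2 = (-0.0967, 0.1675, -0.1359)
S3 = (0.1688·cos240.0°, 0.1688·sin240.0°, -0.1449) = (-0.0844, -0.1462, -0.1449)
|S₂|²−|S₁|² = -0.0219;  |S₃|²−|S₁|² = -0.0283
plane₁₂: -0.7488x+0.3350y+-0.3240z = -0.0219
det = 0.4616;  x = 0.0344+-0.4533z,  y = 0.0115+-0.0463z
into |P−S₁|² = l²: 1.2077z² + 0.1674z + -0.0424 = 0;  Δ = 0.2329;  z = -0.2691 or 0.1305 → z<0 root = -0.2691
x = 0.1564, y = 0.0240

(0.1564, 0.0240, -0.2691)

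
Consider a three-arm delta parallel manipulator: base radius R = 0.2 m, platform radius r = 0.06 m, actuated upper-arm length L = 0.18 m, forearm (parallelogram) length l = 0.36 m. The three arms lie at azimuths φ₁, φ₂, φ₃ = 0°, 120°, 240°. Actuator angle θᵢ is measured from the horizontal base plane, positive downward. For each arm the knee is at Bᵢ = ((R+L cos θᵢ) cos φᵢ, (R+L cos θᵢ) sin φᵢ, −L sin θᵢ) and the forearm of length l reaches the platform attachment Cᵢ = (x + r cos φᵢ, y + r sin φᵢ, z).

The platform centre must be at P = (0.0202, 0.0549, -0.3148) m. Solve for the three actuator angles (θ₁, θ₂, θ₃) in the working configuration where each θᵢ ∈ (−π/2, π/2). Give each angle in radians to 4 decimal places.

rotate P by −φ1: (0.0202, 0.0549, -0.3148)
  e−x'=0.1198;  (l²−L²−(e−x')²−y'²−z²)/2L = -0.0535
  γ=atan2(-0.3148,0.1198)=-1.2072;  ψ=arccos(-0.1589)=1.7304;  θ1=γ+ψ≈0.5232
arm 2 (φ=120.0°): x'=0.0374, y'=-0.0449
  e−x'=0.1026;  (l²−L²−(e−x')²−y'²−z²)/2L = -0.0401
  √(A²+B²)=0.3311;  θ2 = -1.2559+1.6922 ≈ 0.4364
arm 3 (φ=240.0°): x'=-0.0576, y'=-0.0100
  e−x'=0.1976;  (l²−L²−(e−x')²−y'²−z²)/2L = -0.1141
  γ=atan2(-0.3148,0.1976)=-1.0102;  ψ=arccos(-0.3069)=1.8827;  θ3=γ+ψ≈0.8725

θ₁ = 0.5232, θ₂ = 0.4364, θ₃ = 0.8725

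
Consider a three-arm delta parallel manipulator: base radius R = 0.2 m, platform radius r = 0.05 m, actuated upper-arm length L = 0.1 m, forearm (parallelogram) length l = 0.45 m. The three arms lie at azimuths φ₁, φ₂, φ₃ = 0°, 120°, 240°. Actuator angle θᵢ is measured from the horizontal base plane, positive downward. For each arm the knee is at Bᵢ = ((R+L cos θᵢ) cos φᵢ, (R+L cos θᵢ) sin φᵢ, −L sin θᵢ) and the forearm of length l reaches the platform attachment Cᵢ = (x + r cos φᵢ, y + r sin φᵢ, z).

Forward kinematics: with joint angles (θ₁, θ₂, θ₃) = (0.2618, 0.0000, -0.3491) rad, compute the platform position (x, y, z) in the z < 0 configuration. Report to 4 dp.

S1 = (0.2466·cos0.0°, 0.2466·sin0.0°, -0.0259) = (0.2466, 0.0000, -0.0259)
φ2=120.0°: virtual centre (-0.1250, 0.2165, 0.0000), radius l
φ3=240.0°: virtual centre (-0.1220, -0.2113, 0.0342), radius l
eliminate P² terms by subtracting sphere 1 from 2 and 3
plane₁₂: -0.7432x+0.4330y+0.0518z = 0.0010
Cramer: x(z) = -0.0001+0.1167z;  y(z) = 0.0021+0.0808z
quadratic in z: (1.0201)z²+(-0.0055)z+(-0.1409)=0, √Δ=0.7584 → z ∈ {-0.3690, 0.3744}; z = -0.3690 (taking z<0)
x = -0.0432, y = -0.0277

(-0.0432, -0.0277, -0.3690)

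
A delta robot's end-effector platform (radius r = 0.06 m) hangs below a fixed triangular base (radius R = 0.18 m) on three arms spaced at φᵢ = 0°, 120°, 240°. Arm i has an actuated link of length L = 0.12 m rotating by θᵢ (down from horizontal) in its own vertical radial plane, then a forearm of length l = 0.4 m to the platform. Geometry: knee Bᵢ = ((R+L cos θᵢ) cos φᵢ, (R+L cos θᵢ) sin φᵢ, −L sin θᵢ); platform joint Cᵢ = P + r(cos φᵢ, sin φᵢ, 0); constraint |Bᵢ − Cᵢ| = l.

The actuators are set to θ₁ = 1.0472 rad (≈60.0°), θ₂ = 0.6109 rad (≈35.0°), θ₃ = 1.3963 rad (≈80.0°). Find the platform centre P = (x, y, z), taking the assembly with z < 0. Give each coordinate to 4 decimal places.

φ1=0.0°: virtual centre (0.1800, 0.0000, -0.1039), radius l
arm 2 at φ=120.0°: (R−r)+L cos θ2 = 0.2183;  O2 = (-0.1091, 0.1890, -0.0688)
O3 = (0.1408·cos240.0°, 0.1408·sin240.0°, -0.1182) = (-0.0704, -0.1220, -0.1182)
|O₂|²−|O₁|² = 0.0092;  |O₃|²−|O₁|² = -0.0094
plane₁₂: -0.5783x+0.3781y+0.0702z = 0.0092
det = 0.3304;  x = 0.0040+0.0192z,  y = 0.0304+-0.1563z
into |P−O₁|² = l²: 1.0248z² + 0.1916z + -0.1173 = 0;  Δ = 0.5175;  z = -0.4445 or 0.2575 → z<0 root = -0.4445
x = -0.0046, y = 0.0998

(-0.0046, 0.0998, -0.4445)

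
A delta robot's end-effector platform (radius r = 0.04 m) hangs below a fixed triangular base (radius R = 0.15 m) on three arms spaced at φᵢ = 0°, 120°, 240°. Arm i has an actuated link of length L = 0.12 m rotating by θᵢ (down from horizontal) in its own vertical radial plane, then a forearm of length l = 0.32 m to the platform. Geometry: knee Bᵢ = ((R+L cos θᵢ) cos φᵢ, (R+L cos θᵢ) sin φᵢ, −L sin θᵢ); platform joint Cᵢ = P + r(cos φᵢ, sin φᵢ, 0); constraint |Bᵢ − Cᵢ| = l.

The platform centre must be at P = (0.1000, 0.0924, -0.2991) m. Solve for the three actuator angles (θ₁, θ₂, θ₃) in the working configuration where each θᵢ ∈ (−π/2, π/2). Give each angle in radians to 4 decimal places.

arm 1 (φ=0.0°): x'=0.1000, y'=0.0924
  A=0.0100, B=-0.2991, C=(l²−L²−A²−y'²−z²)/(2L)=-0.0421
  √(A²+B²)=0.2993;  θ1 = -1.5374+1.7119 ≈ 0.1745
arm 2 (φ=120.0°): x'=0.0300, y'=-0.1328
  A cos θ + B sin θ = C:  0.0800·cos θ + -0.2991·sin θ = -0.1062
  γ=atan2(-0.2991,0.0800)=-1.3095;  ψ=arccos(-0.3431)=1.9210;  θ2=γ+ψ≈0.6115
arm 3 (φ=240.0°): x'=-0.1300, y'=0.0404
  e−x'=0.2400;  (l²−L²−(e−x')²−y'²−z²)/2L = -0.2529
  γ=atan2(-0.2991,0.2400)=-0.8945;  ψ=arccos(-0.6595)=2.2910;  θ3=γ+ψ≈1.3964

θ₁ = 0.1745, θ₂ = 0.6115, θ₃ = 1.3964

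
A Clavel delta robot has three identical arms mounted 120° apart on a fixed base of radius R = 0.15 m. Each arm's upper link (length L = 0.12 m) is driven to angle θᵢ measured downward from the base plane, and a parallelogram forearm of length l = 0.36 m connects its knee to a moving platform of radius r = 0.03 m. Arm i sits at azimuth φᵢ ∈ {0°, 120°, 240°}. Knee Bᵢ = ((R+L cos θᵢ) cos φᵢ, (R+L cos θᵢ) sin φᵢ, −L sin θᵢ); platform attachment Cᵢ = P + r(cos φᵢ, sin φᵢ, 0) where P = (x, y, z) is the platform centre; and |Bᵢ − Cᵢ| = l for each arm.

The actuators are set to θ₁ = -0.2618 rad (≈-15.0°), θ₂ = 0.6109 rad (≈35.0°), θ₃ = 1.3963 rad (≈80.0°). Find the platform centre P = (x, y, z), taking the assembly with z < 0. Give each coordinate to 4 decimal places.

(0.1470, 0.0965, -0.3042)

S1 = (0.2359·cos0.0°, 0.2359·sin0.0°, 0.0311) = (0.2359, 0.0000, 0.0311)
arm 2 at φ=120.0°: ρ2 = 0.2183;  S2 = (-0.1091, 0.1890, -0.0688)
S3 = (0.1408·cos240.0°, 0.1408·sin240.0°, -0.1182) = (-0.0704, -0.1220, -0.1182)
|S₂|²−|S₁|² = -0.0042;  |S₃|²−|S₁|² = -0.0228
linear system: -0.6901x+0.3781y = -0.0042−-0.1998z; -0.6127x+-0.2439y = -0.0228−-0.2985z
det = 0.4000;  x = 0.0241+-0.4040z,  y = 0.0329+-0.2090z
sphere 1 gives Az²+Bz+C=0 with A=1.2069, B=0.0952, C=-0.0827;  B²−4AC=0.4083;  roots -0.3042, 0.2253;  negative root z = -0.3042
x = 0.1470, y = 0.0965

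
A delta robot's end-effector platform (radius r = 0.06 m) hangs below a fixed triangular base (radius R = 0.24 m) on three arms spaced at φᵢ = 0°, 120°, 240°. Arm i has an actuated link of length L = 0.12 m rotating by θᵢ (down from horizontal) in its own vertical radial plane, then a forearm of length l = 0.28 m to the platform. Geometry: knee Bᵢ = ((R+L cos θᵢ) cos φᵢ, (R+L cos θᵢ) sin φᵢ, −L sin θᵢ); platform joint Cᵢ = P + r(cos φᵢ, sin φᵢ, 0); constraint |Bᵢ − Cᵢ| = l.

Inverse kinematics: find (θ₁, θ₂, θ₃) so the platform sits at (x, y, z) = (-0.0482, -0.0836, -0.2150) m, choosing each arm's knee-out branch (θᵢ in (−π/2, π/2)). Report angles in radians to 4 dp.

arm 1 (φ=0.0°): x'=-0.0482, y'=-0.0836
  e−x'=0.2282;  (l²−L²−(e−x')²−y'²−z²)/2L = -0.1720
  √(A²+B²)=0.3135;  θ1 = -0.7556+2.1516 ≈ 1.3960
φ2=120.0° → target in arm frame (-0.0483, 0.0835)
  e−x'=0.2283;  (l²−L²−(e−x')²−y'²−z²)/2L = -0.1722
  γ=atan2(-0.2150,0.2283)=-0.7554;  ψ=arccos(-0.5491)=2.1520;  θ2=γ+ψ≈1.3966
φ3=240.0° → target in arm frame (0.0965, 0.0001)
  e−x'=0.0835;  (l²−L²−(e−x')²−y'²−z²)/2L = 0.0450
  θ3 = atan2(B,A) + arccos(C/0.2306) = 0.1740

θ₁ = 1.3960, θ₂ = 1.3966, θ₃ = 0.1740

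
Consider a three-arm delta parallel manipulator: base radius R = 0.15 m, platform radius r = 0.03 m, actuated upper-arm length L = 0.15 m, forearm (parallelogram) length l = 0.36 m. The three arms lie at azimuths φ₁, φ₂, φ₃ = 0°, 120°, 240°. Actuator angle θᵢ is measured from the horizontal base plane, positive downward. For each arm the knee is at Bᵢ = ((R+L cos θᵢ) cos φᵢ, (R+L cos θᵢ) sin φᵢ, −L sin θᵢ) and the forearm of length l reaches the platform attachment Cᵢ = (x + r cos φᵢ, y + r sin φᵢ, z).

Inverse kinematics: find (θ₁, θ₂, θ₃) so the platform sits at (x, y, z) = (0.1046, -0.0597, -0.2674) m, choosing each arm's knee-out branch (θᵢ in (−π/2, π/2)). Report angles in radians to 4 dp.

rotate P by −φ1: (0.1046, -0.0597, -0.2674)
  A cos θ + B sin θ = C:  0.0154·cos θ + -0.2674·sin θ = 0.1060
  θ1 = atan2(B,A) + arccos(C/0.2678) = -0.3493
rotate P by −φ2: (-0.1040, -0.0607, -0.2674)
  e−x'=0.2240;  (l²−L²−(e−x')²−y'²−z²)/2L = -0.0609
  γ=atan2(-0.2674,0.2240)=-0.8735;  ψ=arccos(-0.1746)=1.7463;  θ2=γ+ψ≈0.8728
arm 3 (φ=240.0°): x'=-0.0006, y'=0.1204
  A=0.1206, B=-0.2674, C=(l²−L²−A²−y'²−z²)/(2L)=0.0218
  √(A²+B²)=0.2933;  θ3 = -1.1471+1.4963 ≈ 0.3492

θ₁ = -0.3493, θ₂ = 0.8728, θ₃ = 0.3492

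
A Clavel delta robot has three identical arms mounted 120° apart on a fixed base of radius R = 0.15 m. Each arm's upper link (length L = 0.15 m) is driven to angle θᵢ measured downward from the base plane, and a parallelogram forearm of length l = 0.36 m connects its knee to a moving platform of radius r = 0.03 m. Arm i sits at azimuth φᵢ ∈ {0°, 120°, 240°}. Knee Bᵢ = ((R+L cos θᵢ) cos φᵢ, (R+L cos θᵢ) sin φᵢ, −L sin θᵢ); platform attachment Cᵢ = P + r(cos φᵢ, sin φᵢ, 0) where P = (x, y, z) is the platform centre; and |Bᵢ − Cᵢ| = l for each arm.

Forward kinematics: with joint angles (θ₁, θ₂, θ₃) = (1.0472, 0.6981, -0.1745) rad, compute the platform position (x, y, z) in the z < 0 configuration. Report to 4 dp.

arm 1 at φ=0.0°: (R−r)+L cos θ1 = 0.1950;  S1 = (0.1950, 0.0000, -0.1299)
φ2=120.0°: virtual centre (-0.1175, 0.2034, -0.0964), radius l
S3 = (0.2677·cos240.0°, 0.2677·sin240.0°, 0.0260) = (-0.1339, -0.2319, 0.0260)
eliminate P² terms by subtracting sphere 1 from 2 and 3
[-0.6249 0.4069 0.0670]·P = 0.0096;  [-0.6577 -0.4637 0.3119]·P = 0.0175
det = 0.5574;  x = -0.0207+0.2834z,  y = -0.0083+0.2706z
quadratic in z: (1.1536)z²+(0.1331)z+(-0.0661)=0, √Δ=0.5682 → z ∈ {-0.3040, 0.1886}; z = -0.3040 (taking z<0)
x = -0.1068, y = -0.0905

(-0.1068, -0.0905, -0.3040)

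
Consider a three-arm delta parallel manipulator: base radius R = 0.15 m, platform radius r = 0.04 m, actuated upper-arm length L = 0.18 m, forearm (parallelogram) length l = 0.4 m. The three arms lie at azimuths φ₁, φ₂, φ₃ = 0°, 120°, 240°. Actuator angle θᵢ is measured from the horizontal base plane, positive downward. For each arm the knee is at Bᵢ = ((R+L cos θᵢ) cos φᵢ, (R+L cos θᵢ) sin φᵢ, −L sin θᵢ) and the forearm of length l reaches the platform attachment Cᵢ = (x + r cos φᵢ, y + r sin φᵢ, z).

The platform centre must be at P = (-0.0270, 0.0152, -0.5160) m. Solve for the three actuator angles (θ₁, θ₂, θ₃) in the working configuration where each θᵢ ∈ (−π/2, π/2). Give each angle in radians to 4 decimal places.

φ1=0.0° → target in arm frame (-0.0270, 0.0152)
  A=0.1370, B=-0.5160, C=(l²−L²−A²−y'²−z²)/(2L)=-0.4379
  √(A²+B²)=0.5339;  θ1 = -1.3113+2.5327 ≈ 1.2214
φ2=120.0° → target in arm frame (0.0267, 0.0158)
  A=0.0833, B=-0.5160, C=(l²−L²−A²−y'²−z²)/(2L)=-0.4051
  γ=atan2(-0.5160,0.0833)=-1.4107;  ψ=arccos(-0.7751)=2.4577;  θ2=γ+ψ≈1.0470
arm 3 (φ=240.0°): x'=0.0003, y'=-0.0310
  e−x'=0.1097;  (l²−L²−(e−x')²−y'²−z²)/2L = -0.4212
  θ3 = atan2(B,A) + arccos(C/0.5275) = 1.1342

θ₁ = 1.2214, θ₂ = 1.0470, θ₃ = 1.1342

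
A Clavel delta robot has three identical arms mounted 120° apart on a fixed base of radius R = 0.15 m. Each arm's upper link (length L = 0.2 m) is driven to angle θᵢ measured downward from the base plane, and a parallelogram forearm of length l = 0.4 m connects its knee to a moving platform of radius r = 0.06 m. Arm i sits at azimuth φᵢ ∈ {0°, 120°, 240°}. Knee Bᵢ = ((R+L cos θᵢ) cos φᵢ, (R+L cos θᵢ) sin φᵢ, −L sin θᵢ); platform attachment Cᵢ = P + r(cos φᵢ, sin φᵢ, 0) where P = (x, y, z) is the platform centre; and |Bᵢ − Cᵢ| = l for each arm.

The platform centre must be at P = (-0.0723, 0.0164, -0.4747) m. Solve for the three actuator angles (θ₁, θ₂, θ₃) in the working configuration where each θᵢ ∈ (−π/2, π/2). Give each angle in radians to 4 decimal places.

rotate P by −φ1: (-0.0723, 0.0164, -0.4747)
  e−x'=0.1623;  (l²−L²−(e−x')²−y'²−z²)/2L = -0.3299
  γ=atan2(-0.4747,0.1623)=-1.2414;  ψ=arccos(-0.6575)=2.2884;  θ1=γ+ψ≈1.0470
rotate P by −φ2: (0.0504, 0.0544, -0.4747)
  A=0.0396, B=-0.4747, C=(l²−L²−A²−y'²−z²)/(2L)=-0.2747
  γ=atan2(-0.4747,0.0396)=-1.4875;  ψ=arccos(-0.5766)=2.1854;  θ2=γ+ψ≈0.6979
rotate P by −φ3: (0.0219, -0.0708, -0.4747)
  A=0.0681, B=-0.4747, C=(l²−L²−A²−y'²−z²)/(2L)=-0.2875
  √(A²+B²)=0.4796;  θ3 = -1.4284+2.2136 ≈ 0.7852

θ₁ = 1.0470, θ₂ = 0.6979, θ₃ = 0.7852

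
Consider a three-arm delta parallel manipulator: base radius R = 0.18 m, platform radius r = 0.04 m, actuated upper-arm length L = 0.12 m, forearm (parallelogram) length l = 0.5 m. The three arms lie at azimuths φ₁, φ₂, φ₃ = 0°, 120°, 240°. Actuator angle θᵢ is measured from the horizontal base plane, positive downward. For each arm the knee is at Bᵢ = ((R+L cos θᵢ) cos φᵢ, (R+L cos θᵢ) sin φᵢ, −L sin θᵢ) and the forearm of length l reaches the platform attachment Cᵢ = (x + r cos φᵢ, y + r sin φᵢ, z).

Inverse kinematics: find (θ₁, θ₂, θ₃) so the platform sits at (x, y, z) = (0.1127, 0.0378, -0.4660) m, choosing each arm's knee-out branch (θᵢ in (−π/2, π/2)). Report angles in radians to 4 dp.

rotate P by −φ1: (0.1127, 0.0378, -0.4660)
  A=0.0273, B=-0.4660, C=(l²−L²−A²−y'²−z²)/(2L)=0.0678
  γ=atan2(-0.4660,0.0273)=-1.5123;  ψ=arccos(0.1452)=1.4251;  θ1=γ+ψ≈-0.0872
arm 2 (φ=120.0°): x'=-0.0236, y'=-0.1165
  e−x'=0.1636;  (l²−L²−(e−x')²−y'²−z²)/2L = -0.0912
  θ2 = atan2(B,A) + arccos(C/0.4939) = 0.5235
rotate P by −φ3: (-0.0891, 0.0787, -0.4660)
  e−x'=0.2291;  (l²−L²−(e−x')²−y'²−z²)/2L = -0.1676
  γ=atan2(-0.4660,0.2291)=-1.1139;  ψ=arccos(-0.3228)=1.8995;  θ3=γ+ψ≈0.7856

θ₁ = -0.0872, θ₂ = 0.5235, θ₃ = 0.7856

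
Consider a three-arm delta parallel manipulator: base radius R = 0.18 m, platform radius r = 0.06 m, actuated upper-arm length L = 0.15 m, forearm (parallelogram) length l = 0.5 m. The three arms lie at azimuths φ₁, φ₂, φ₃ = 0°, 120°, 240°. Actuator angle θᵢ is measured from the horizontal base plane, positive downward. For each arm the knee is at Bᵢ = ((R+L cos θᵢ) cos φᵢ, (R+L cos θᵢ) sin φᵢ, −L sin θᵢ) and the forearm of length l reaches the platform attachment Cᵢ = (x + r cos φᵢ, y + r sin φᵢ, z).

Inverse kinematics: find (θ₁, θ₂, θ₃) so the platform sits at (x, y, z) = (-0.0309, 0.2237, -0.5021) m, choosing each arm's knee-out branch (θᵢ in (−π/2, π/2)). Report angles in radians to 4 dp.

θ₁ = 0.9599, θ₂ = 0.0874, θ₃ = 1.3961

arm 1 (φ=0.0°): x'=-0.0309, y'=0.2237
  A cos θ + B sin θ = C:  0.1509·cos θ + -0.5021·sin θ = -0.3247
  γ=atan2(-0.5021,0.1509)=-1.2788;  ψ=arccos(-0.6194)=2.2387;  θ1=γ+ψ≈0.9599
φ2=120.0° → target in arm frame (0.2092, -0.0851)
  e−x'=-0.0892;  (l²−L²−(e−x')²−y'²−z²)/2L = -0.1327
  √(A²+B²)=0.5100;  θ2 = -1.7466+1.8340 ≈ 0.0874
rotate P by −φ3: (-0.1783, -0.1386, -0.5021)
  A=0.2983, B=-0.5021, C=(l²−L²−A²−y'²−z²)/(2L)=-0.4426
  γ=atan2(-0.5021,0.2983)=-1.0348;  ψ=arccos(-0.7579)=2.4309;  θ3=γ+ψ≈1.3961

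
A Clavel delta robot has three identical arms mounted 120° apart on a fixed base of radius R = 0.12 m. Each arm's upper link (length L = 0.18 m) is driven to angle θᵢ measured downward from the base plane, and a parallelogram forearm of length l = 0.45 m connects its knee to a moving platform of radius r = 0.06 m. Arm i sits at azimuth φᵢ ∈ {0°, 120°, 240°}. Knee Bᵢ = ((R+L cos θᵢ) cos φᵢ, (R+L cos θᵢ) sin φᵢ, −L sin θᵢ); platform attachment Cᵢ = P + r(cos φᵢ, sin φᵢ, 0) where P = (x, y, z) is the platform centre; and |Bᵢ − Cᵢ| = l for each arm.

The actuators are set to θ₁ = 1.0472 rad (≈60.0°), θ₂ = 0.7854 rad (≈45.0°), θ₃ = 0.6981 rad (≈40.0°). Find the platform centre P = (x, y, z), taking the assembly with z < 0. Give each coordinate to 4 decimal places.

(-0.0853, -0.0193, -0.5390)

centre 1 = (0.1500·cos0.0°, 0.1500·sin0.0°, -0.1559) = (0.1500, 0.0000, -0.1559)
arm 2 at φ=120.0°: e+L cos θ2 = 0.1873;  centre 2 = (-0.0936, 0.1622, -0.1273)
arm 3 at φ=240.0°: e+L cos θ3 = 0.1979;  centre 3 = (-0.0989, -0.1714, -0.1157)
eliminate P² terms by subtracting sphere 1 from 2 and 3
linear system: -0.4873x+0.3244y = 0.0045−0.0572z; -0.4979x+-0.3428y = 0.0057−0.0804z
det = 0.3285;  x = -0.0103+0.1391z,  y = -0.0017+0.0325z
quadratic in z: (1.0204)z²+(0.2671)z+(-0.1525)=0, √Δ=0.8329 → z ∈ {-0.5390, 0.2773}; z = -0.5390 (taking z<0)
x = -0.0853, y = -0.0193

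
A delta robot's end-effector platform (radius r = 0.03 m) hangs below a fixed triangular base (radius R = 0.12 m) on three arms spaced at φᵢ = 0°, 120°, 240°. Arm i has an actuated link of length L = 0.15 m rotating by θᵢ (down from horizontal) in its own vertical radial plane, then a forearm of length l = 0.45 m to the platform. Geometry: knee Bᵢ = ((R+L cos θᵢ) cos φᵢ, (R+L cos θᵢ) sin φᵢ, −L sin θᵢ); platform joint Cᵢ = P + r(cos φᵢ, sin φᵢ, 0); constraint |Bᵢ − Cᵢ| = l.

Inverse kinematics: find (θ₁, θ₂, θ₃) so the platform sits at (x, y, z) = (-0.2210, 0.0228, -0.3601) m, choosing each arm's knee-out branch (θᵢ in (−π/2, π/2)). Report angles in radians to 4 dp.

θ₁ = 1.0472, θ₂ = -0.2619, θ₃ = -0.0874

rotate P by −φ1: (-0.2210, 0.0228, -0.3601)
  A=0.3110, B=-0.3601, C=(l²−L²−A²−y'²−z²)/(2L)=-0.1564
  θ1 = atan2(B,A) + arccos(C/0.4758) = 1.0472
arm 2 (φ=120.0°): x'=0.1302, y'=0.1800
  A cos θ + B sin θ = C:  -0.0402·cos θ + -0.3601·sin θ = 0.0544
  θ2 = atan2(B,A) + arccos(C/0.3623) = -0.2619
rotate P by −φ3: (0.0908, -0.2028, -0.3601)
  A=-0.0008, B=-0.3601, C=(l²−L²−A²−y'²−z²)/(2L)=0.0307
  γ=atan2(-0.3601,-0.0008)=-1.5729;  ψ=arccos(0.0852)=1.4855;  θ3=γ+ψ≈-0.0874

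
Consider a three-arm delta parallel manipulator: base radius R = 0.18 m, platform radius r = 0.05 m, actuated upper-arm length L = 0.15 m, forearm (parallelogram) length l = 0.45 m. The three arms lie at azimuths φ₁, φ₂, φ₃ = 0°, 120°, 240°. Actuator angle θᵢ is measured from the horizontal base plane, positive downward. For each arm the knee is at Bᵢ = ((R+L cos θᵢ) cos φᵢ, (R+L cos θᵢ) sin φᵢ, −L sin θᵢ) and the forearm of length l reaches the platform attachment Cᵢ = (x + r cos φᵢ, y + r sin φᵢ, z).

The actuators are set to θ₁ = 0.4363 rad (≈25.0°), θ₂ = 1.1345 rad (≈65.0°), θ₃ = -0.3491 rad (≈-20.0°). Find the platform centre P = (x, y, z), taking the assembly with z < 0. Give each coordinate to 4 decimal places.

(0.0085, -0.1999, -0.3736)

φ1=0.0°: virtual centre (0.2659, 0.0000, -0.0634), radius l
φ2=120.0°: virtual centre (-0.0967, 0.1675, -0.1359), radius l
φ3=240.0°: virtual centre (-0.1355, -0.2347, 0.0513), radius l
eliminate P² terms by subtracting sphere 1 from 2 and 3
plane₁₂: -0.7253x+0.3350y+-0.1451z = -0.0189
Cramer: x(z) = 0.0138+0.0143z;  y(z) = -0.0264+0.4643z
sphere 1 gives Az²+Bz+C=0 with A=1.2158, B=0.0950, C=-0.1342;  B²−4AC=0.6617;  roots -0.3736, 0.2955;  negative root z = -0.3736
x = 0.0085, y = -0.1999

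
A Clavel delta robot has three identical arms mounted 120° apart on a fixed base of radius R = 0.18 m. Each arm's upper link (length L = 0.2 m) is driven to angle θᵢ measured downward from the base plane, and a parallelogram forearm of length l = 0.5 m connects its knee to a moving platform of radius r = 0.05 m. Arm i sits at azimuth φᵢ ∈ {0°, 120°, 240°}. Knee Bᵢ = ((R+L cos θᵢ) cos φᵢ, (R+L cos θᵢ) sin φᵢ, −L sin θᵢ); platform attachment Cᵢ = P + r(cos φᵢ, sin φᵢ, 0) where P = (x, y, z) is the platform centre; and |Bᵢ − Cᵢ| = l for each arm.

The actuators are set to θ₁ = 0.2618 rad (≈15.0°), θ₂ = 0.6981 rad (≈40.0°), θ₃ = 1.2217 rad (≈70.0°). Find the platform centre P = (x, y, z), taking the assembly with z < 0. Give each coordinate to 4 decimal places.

O1 = (0.3232·cos0.0°, 0.3232·sin0.0°, -0.0518) = (0.3232, 0.0000, -0.0518)
φ2=120.0°: virtual centre (-0.1416, 0.2453, -0.1286), radius l
O3 = (0.1984·cos240.0°, 0.1984·sin240.0°, -0.1879) = (-0.0992, -0.1718, -0.1879)
subtract pairs → two planes through P
linear system: -0.9296x+0.4905y = -0.0104−-0.1536z; -0.8448x+-0.3437y = -0.0324−-0.2723z
Cramer: x(z) = 0.0266-0.2540z;  y(z) = 0.0291-0.1682z
quadratic in z: (1.0928)z²+(0.2444)z+(-0.1585)=0, √Δ=0.8675 → z ∈ {-0.5087, 0.2851}; z = -0.5087 (taking z<0)
x = 0.1558, y = 0.1147

(0.1558, 0.1147, -0.5087)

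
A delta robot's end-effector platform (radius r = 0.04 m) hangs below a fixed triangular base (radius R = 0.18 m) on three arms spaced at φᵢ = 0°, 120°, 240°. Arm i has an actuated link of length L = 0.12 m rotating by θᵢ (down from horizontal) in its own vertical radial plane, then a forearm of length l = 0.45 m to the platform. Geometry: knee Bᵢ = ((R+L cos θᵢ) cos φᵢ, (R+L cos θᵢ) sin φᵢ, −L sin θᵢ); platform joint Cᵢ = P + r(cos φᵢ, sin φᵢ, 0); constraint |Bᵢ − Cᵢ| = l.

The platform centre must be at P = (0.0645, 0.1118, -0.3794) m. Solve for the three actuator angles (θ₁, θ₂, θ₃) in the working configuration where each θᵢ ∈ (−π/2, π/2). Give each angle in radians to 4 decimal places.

θ₁ = -0.0869, θ₂ = -0.0873, θ₃ = 0.8727

φ1=0.0° → target in arm frame (0.0645, 0.1118)
  A cos θ + B sin θ = C:  0.0755·cos θ + -0.3794·sin θ = 0.1082
  √(A²+B²)=0.3868;  θ1 = -1.3744+1.2874 ≈ -0.0869
arm 2 (φ=120.0°): x'=0.0646, y'=-0.1118
  A cos θ + B sin θ = C:  0.0754·cos θ + -0.3794·sin θ = 0.1082
  θ2 = atan2(B,A) + arccos(C/0.3868) = -0.0873
φ3=240.0° → target in arm frame (-0.1291, 0.0000)
  A cos θ + B sin θ = C:  0.2691·cos θ + -0.3794·sin θ = -0.1177
  θ3 = atan2(B,A) + arccos(C/0.4651) = 0.8727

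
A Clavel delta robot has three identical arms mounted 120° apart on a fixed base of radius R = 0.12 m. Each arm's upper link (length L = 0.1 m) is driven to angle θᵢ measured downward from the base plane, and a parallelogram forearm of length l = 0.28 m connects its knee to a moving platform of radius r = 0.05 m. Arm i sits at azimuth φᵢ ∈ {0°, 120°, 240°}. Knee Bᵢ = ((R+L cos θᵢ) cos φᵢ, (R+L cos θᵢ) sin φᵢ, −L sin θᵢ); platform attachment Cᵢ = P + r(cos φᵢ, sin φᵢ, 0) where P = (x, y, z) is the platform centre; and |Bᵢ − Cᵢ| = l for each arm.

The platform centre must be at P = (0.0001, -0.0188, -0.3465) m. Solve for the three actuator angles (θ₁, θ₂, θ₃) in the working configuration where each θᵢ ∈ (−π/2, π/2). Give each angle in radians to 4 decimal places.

θ₁ = 1.1345, θ₂ = 1.2214, θ₃ = 1.0473

rotate P by −φ1: (0.0001, -0.0188, -0.3465)
  A=0.0699, B=-0.3465, C=(l²−L²−A²−y'²−z²)/(2L)=-0.2845
  γ=atan2(-0.3465,0.0699)=-1.3717;  ψ=arccos(-0.8049)=2.5063;  θ1=γ+ψ≈1.1345
rotate P by −φ2: (-0.0163, 0.0093, -0.3465)
  A cos θ + B sin θ = C:  0.0863·cos θ + -0.3465·sin θ = -0.2960
  θ2 = atan2(B,A) + arccos(C/0.3571) = 1.2214
φ3=240.0° → target in arm frame (0.0162, 0.0095)
  A=0.0538, B=-0.3465, C=(l²−L²−A²−y'²−z²)/(2L)=-0.2732
  θ3 = atan2(B,A) + arccos(C/0.3506) = 1.0473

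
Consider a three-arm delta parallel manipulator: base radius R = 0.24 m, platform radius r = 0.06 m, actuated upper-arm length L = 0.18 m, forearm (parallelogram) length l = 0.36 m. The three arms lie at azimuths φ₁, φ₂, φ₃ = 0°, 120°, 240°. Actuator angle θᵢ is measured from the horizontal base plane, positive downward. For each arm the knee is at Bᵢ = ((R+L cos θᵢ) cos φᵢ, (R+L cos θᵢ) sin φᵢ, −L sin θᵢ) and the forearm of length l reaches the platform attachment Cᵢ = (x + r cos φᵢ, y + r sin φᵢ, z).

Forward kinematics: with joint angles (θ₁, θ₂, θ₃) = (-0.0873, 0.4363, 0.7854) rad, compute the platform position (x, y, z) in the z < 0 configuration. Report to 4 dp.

(0.0500, 0.0282, -0.1663)

arm 1 at φ=0.0°: ρ1 = 0.3593;  O1 = (0.3593, 0.0000, 0.0157)
φ2=120.0°: virtual centre (-0.1716, 0.2972, -0.0761), radius l
φ3=240.0°: virtual centre (-0.1536, -0.2661, -0.1273), radius l
eliminate P² terms by subtracting sphere 1 from 2 and 3
linear system: -1.0618x+0.5943y = -0.0058−-0.1835z; -1.0259x+-0.5322y = -0.0187−-0.2859z
det = 1.1748;  x = 0.0121+-0.2278z,  y = 0.0118+-0.0982z
sphere 1 gives Az²+Bz+C=0 with A=1.0615, B=0.1245, C=-0.0087;  B²−4AC=0.0523;  roots -0.1663, 0.0491;  negative root z = -0.1663
x = 0.0500, y = 0.0282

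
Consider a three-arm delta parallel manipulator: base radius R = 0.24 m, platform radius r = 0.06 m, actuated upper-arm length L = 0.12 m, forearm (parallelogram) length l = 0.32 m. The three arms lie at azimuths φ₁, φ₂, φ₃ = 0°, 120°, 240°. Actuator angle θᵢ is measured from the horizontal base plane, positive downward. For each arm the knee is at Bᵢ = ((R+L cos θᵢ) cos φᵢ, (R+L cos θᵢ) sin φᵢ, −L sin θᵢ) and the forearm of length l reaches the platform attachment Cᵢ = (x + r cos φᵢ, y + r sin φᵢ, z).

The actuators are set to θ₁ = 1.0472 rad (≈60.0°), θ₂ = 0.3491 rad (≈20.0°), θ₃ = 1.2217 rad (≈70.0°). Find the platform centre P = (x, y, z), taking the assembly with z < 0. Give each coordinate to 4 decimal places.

S1 = (0.2400·cos0.0°, 0.2400·sin0.0°, -0.1039) = (0.2400, 0.0000, -0.1039)
S2 = (0.2928·cos120.0°, 0.2928·sin120.0°, -0.0410) = (-0.1464, 0.2535, -0.0410)
φ3=240.0°: virtual centre (-0.1105, -0.1914, -0.1128), radius l
eliminate P² terms by subtracting sphere 1 from 2 and 3
linear system: -0.7728x+0.5071y = 0.0190−0.1258z; -0.7010x+-0.3829y = -0.0068−-0.0177z
det = 0.6513;  x = -0.0059+0.0602z,  y = 0.0285+-0.1563z
sphere 1 gives Az²+Bz+C=0 with A=1.0281, B=0.1693, C=-0.0303;  B²−4AC=0.1535;  roots -0.2729, 0.1082;  negative root z = -0.2729
x = -0.0223, y = 0.0712

(-0.0223, 0.0712, -0.2729)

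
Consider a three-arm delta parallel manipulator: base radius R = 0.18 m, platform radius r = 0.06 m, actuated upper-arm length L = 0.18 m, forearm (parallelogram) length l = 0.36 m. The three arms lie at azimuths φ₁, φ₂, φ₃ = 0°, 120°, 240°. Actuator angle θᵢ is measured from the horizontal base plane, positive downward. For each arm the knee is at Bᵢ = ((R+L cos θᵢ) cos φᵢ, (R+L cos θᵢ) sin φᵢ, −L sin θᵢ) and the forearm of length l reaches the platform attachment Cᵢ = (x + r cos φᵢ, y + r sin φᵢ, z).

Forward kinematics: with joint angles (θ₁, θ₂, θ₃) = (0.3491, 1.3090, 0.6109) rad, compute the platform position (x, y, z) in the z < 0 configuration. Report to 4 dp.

(0.1013, -0.1111, -0.3479)

S1 = (0.2891·cos0.0°, 0.2891·sin0.0°, -0.0616) = (0.2891, 0.0000, -0.0616)
arm 2 at φ=120.0°: (R−r)+L cos θ2 = 0.1666;  S2 = (-0.0833, 0.1443, -0.1739)
φ3=240.0°: virtual centre (-0.1337, -0.2316, -0.1032), radius l
eliminate P² terms by subtracting sphere 1 from 2 and 3
plane₁₂: -0.7449x+0.2885y+-0.2246z = -0.0294
Cramer: x(z) = 0.0257-0.2174z;  y(z) = -0.0356+0.2170z
sphere 1 gives Az²+Bz+C=0 with A=1.0944, B=0.2222, C=-0.0551;  B²−4AC=0.2907;  roots -0.3479, 0.1448;  negative root z = -0.3479
x = 0.1013, y = -0.1111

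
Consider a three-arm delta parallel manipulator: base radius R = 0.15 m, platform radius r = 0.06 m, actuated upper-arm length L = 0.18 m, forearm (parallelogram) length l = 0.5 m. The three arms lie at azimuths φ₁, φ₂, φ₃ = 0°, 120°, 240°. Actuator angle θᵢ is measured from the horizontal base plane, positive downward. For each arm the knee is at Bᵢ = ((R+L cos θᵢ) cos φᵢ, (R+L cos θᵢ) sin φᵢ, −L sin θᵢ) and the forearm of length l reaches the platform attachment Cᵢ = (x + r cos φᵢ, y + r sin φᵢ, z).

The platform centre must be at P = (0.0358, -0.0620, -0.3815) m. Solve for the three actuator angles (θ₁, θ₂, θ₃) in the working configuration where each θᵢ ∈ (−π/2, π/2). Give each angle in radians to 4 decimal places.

θ₁ = -0.3488, θ₂ = 0.0875, θ₃ = -0.3488

rotate P by −φ1: (0.0358, -0.0620, -0.3815)
  e−x'=0.0542;  (l²−L²−(e−x')²−y'²−z²)/2L = 0.1813
  θ1 = atan2(B,A) + arccos(C/0.3853) = -0.3488
φ2=120.0° → target in arm frame (-0.0716, 0.0000)
  e−x'=0.1616;  (l²−L²−(e−x')²−y'²−z²)/2L = 0.1276
  θ2 = atan2(B,A) + arccos(C/0.4143) = 0.0875
rotate P by −φ3: (0.0358, 0.0620, -0.3815)
  A cos θ + B sin θ = C:  0.0542·cos θ + -0.3815·sin θ = 0.1813
  √(A²+B²)=0.3853;  θ3 = -1.4297+1.0809 ≈ -0.3488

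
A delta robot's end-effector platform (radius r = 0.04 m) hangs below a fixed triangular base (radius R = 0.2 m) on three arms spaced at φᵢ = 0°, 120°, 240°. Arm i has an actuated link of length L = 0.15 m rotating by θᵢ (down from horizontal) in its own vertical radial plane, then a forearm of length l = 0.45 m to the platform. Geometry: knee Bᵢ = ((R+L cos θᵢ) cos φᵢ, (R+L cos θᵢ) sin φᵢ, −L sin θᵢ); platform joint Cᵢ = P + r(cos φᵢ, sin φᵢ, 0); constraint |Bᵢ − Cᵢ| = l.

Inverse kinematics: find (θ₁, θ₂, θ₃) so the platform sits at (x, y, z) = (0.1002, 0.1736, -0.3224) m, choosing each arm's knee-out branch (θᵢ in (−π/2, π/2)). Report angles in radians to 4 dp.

θ₁ = -0.2616, θ₂ = -0.2619, θ₃ = 1.2214

rotate P by −φ1: (0.1002, 0.1736, -0.3224)
  A=0.0598, B=-0.3224, C=(l²−L²−A²−y'²−z²)/(2L)=0.1412
  θ1 = atan2(B,A) + arccos(C/0.3279) = -0.2616
rotate P by −φ2: (0.1002, -0.1736, -0.3224)
  A=0.0598, B=-0.3224, C=(l²−L²−A²−y'²−z²)/(2L)=0.1412
  θ2 = atan2(B,A) + arccos(C/0.3279) = -0.2619
φ3=240.0° → target in arm frame (-0.2004, 0.0000)
  A=0.3604, B=-0.3224, C=(l²−L²−A²−y'²−z²)/(2L)=-0.1795
  θ3 = atan2(B,A) + arccos(C/0.4836) = 1.2214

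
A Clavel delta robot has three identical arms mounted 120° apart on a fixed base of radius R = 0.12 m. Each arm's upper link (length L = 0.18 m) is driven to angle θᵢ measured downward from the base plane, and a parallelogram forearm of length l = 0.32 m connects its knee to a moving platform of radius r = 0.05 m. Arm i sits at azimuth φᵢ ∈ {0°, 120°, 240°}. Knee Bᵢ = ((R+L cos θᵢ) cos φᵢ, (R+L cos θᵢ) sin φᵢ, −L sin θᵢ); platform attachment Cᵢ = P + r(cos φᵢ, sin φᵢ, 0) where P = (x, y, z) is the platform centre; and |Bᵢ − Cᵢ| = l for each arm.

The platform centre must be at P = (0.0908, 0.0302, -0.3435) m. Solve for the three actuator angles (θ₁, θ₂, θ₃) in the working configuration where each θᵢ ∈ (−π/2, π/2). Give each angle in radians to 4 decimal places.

rotate P by −φ1: (0.0908, 0.0302, -0.3435)
  e−x'=-0.0208;  (l²−L²−(e−x')²−y'²−z²)/2L = -0.1370
  γ=atan2(-0.3435,-0.0208)=-1.6313;  ψ=arccos(-0.3982)=1.9804;  θ1=γ+ψ≈0.3491
rotate P by −φ2: (-0.0192, -0.0937, -0.3435)
  A=0.0892, B=-0.3435, C=(l²−L²−A²−y'²−z²)/(2L)=-0.1798
  γ=atan2(-0.3435,0.0892)=-1.3166;  ψ=arccos(-0.5067)=2.1022;  θ2=γ+ψ≈0.7856
rotate P by −φ3: (-0.0716, 0.0635, -0.3435)
  e−x'=0.1416;  (l²−L²−(e−x')²−y'²−z²)/2L = -0.2002
  θ3 = atan2(B,A) + arccos(C/0.3715) = 0.9599

θ₁ = 0.3491, θ₂ = 0.7856, θ₃ = 0.9599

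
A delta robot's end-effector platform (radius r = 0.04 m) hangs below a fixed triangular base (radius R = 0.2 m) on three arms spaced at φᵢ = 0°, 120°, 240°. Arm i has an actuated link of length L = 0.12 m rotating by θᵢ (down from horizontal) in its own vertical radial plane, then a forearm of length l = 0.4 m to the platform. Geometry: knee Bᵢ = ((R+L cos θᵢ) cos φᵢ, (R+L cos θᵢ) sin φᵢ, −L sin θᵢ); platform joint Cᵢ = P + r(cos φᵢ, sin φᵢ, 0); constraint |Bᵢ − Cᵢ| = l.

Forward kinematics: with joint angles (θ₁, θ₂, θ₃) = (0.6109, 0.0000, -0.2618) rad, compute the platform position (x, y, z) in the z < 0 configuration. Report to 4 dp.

arm 1 at φ=0.0°: e+L cos θ1 = 0.2583;  centre 1 = (0.2583, 0.0000, -0.0688)
arm 2 at φ=120.0°: e+L cos θ2 = 0.2800;  centre 2 = (-0.1400, 0.2425, 0.0000)
centre 3 = (0.2759·cos240.0°, 0.2759·sin240.0°, 0.0311) = (-0.1380, -0.2389, 0.0311)
eliminate P² terms by subtracting sphere 1 from 2 and 3
[-0.7966 0.4850 0.1377]·P = 0.0069;  [-0.7925 -0.4779 0.1998]·P = 0.0056
det = 0.7650;  x = -0.0079+0.2126z,  y = 0.0013+0.0654z
quadratic in z: (1.0495)z²+(0.0246)z+(-0.0844)=0, √Δ=0.5957 → z ∈ {-0.2955, 0.2721}; z = -0.2955 (taking z<0)
x = -0.0708, y = -0.0180

(-0.0708, -0.0180, -0.2955)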